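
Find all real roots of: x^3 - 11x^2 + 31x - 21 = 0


Let p(x) = x^3 - 11x^2 + 31x - 21. By the rational root theorem (leading coefficient 1), any rational root is an integer divisor of 21: try ±1, ±2, ... in turn.
Test x = 1: value = 0 ✓, so (x - 1) is a factor.
Synthetic division by (x - 1): bring down 1; 1(1) - 11 = -10; (-10)(1) + 31 = 21; 21(1) - 21 = 0 → quotient x^2 - 10x + 21, remainder 0.
Solve the quadratic x^2 - 10x + 21 = 0: discriminant = (-10)^2 - 4(1)(21) = 100 - 84 = 16.
sqrt(16) = 4, so x = (10 ± 4)/2: x = 7 or x = 3.

x = 1, x = 3, x = 7


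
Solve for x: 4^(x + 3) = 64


Express both sides with the same base.
64 = 4^3
Since the bases match, equate exponents: x + 3 = 3
So x = 3 - (3) = 0

x = 0


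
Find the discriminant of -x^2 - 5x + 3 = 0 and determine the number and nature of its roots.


For ax^2 + bx + c = 0, discriminant D = b^2 - 4ac
Here a = -1, b = -5, c = 3
D = (-5)^2 - 4(-1)(3) = 25 + 12 = 37

D = 37 > 0 but not a perfect square
The equation has 2 distinct real irrational roots.

Discriminant = 37, 2 distinct real irrational roots


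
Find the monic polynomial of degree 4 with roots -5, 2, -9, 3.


A monic polynomial with roots -5, 2, -9, 3 is:
p(x) = (x + 5)(x - 2)(x + 9)(x - 3)
After multiplying by (x + 5): x + 5
After multiplying by (x - 2): x^2 + 3x - 10
After multiplying by (x + 9): x^3 + 12x^2 + 17x - 90
After multiplying by (x - 3): x^4 + 9x^3 - 19x^2 - 141x + 270

x^4 + 9x^3 - 19x^2 - 141x + 270


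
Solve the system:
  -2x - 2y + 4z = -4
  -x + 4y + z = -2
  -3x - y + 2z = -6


Using Cramer's rule. Expand each determinant along the first row.
D  = (-2)*[4*2 - 1*(-1)] - (-2)*[(-1)*2 - 1*(-3)] + 4*[(-1)*(-1) - 4*(-3)]
  = (-2)*(9) - (-2)*(1) + 4*(13) = 36
Dx = (-4)*[4*2 - 1*(-1)] - (-2)*[(-2)*2 - 1*(-6)] + 4*[(-2)*(-1) - 4*(-6)]
  = (-4)*(9) - (-2)*(2) + 4*(26) = 72
Dy = (-2)*[(-2)*2 - 1*(-6)] - (-4)*[(-1)*2 - 1*(-3)] + 4*[(-1)*(-6) - (-2)*(-3)]
  = (-2)*(2) - (-4)*(1) + 4*(0) = 0
Dz = (-2)*[4*(-6) - (-2)*(-1)] - (-2)*[(-1)*(-6) - (-2)*(-3)] + (-4)*[(-1)*(-1) - 4*(-3)]
  = (-2)*(-26) - (-2)*(0) + (-4)*(13) = 0
x = Dx/D = 72/36 = 2, y = Dy/D = 0/36 = 0, z = Dz/D = 0/36 = 0
Check eq1: (-2)(2) + (-2)(0) + (4)(0) = -4 = -4 ✓
Check eq2: (-1)(2) + (4)(0) + (1)(0) = -2 = -2 ✓
Check eq3: (-3)(2) + (-1)(0) + (2)(0) = -6 = -6 ✓

x = 2, y = 0, z = 0


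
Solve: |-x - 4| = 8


An absolute value equation |expr| = 8 gives two cases:
Case 1: -x - 4 = 8
  -x = 12, so x = -12
Case 2: -x - 4 = -8
  -x = -4, so x = 4

x = -12, x = 4


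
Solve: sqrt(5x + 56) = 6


Square both sides: 5x + 56 = 6^2 = 36
5x = 36 - 56 = -20
x = -4
Check: sqrt(5*(-4) + 56) = sqrt(36) = 6 ✓

x = -4


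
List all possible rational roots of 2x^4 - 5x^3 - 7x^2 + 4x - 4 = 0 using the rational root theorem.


Rational root theorem: possible roots are ±p/q where:
  p divides the constant term (-4): p ∈ {1, 2, 4}
  q divides the leading coefficient (2): q ∈ {1, 2}

All possible rational roots: -4, -2, -1, -1/2, 1/2, 1, 2, 4

-4, -2, -1, -1/2, 1/2, 1, 2, 4


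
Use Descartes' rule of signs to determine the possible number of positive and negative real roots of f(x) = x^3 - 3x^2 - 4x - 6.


Descartes' rule of signs:

For positive roots, count sign changes in f(x) = x^3 - 3x^2 - 4x - 6:
Signs of coefficients: +, -, -, -
Number of sign changes: 1
Possible positive real roots: 1

For negative roots, examine f(-x) = -x^3 - 3x^2 + 4x - 6:
Signs of coefficients: -, -, +, -
Number of sign changes: 2
Possible negative real roots: 2, 0

Positive roots: 1; Negative roots: 2 or 0


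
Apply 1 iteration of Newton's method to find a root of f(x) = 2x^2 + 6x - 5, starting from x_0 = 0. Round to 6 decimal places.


Newton's method: x_(n+1) = x_n - f(x_n)/f'(x_n)
f(x) = 2x^2 + 6x - 5
f'(x) = 4x + 6

Iteration 1:
  f(0.000000) = -5.000000
  f'(0.000000) = 6.000000
  x_1 = 0.000000 - (-5.000000)/(6.000000) = 0.833333

x_1 = 0.833333


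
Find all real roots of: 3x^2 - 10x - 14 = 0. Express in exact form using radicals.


Using the quadratic formula: x = (-b ± sqrt(b^2 - 4ac)) / (2a)
Here a = 3, b = -10, c = -14
Discriminant = b^2 - 4ac = (-10)^2 - 4(3)(-14) = 100 + 168 = 268
Since discriminant = 268 > 0, there are two real roots.
x = (10 ± 2*sqrt(67)) / 6
Simplifying: x = (5 ± sqrt(67)) / 3
Numerically: x ≈ 4.3951 or x ≈ -1.0618

x = (5 + sqrt(67)) / 3 or x = (5 - sqrt(67)) / 3


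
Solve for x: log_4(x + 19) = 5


Convert to exponential form: x + 19 = 4^5 = 1024
x = 1024 - 19 = 1005
Check: log_4(1005 + 19) = log_4(1024) = log_4(1024) = 5 ✓

x = 1005


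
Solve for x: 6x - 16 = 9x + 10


Starting with: 6x - 16 = 9x + 10
Move all x terms to left: (6 - 9)x = 10 + 16
Simplify: -3x = 26
Divide both sides by -3: x = -26/3

x = -26/3


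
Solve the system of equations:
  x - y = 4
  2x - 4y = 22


Using Cramer's rule:
Determinant D = (1)(-4) - (2)(-1) = -4 + 2 = -2
Dx = (4)(-4) - (22)(-1) = -16 + 22 = 6
Dy = (1)(22) - (2)(4) = 22 - 8 = 14
x = Dx/D = 6/-2 = -3
y = Dy/D = 14/-2 = -7

x = -3, y = -7


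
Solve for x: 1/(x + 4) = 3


Multiply both sides by (x + 4): 1 = 3(x + 4)
Distribute: 1 = 3x + 12
3x = 1 - 12 = -11
x = -11/3

x = -11/3


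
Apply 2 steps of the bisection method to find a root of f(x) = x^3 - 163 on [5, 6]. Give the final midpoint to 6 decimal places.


f(x) = x^3 - 163
f(5) = -38 < 0
f(6) = 53 > 0

Step 1: midpoint = (5.000000 + 6.000000)/2 = 5.500000
  f(5.500000) = 3.375000
  f(mid) > 0, so root is in [5.000000, 5.500000]

Step 2: midpoint = (5.000000 + 5.500000)/2 = 5.250000
  f(5.250000) = -18.296875
  f(mid) < 0, so root is in [5.250000, 5.500000]

midpoint = 5.250000


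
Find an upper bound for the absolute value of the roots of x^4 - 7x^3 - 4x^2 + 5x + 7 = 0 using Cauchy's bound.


Cauchy's bound: all roots r satisfy |r| <= 1 + max(|a_i/a_n|) for i = 0,...,n-1
where a_n is the leading coefficient.

Coefficients: [1, -7, -4, 5, 7]
Leading coefficient a_n = 1
Ratios |a_i/a_n|: 7, 4, 5, 7
Maximum ratio: 7
Cauchy's bound: |r| <= 1 + 7 = 8

Upper bound = 8


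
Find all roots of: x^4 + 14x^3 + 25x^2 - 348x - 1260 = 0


Let p(x) = x^4 + 14x^3 + 25x^2 - 348x - 1260. By the rational root theorem (leading coefficient 1), any rational root is an integer divisor of 1260: try ±1, ±2, ... in turn.
Test x = 1: value = -1568 ≠ 0.
Test x = -1: value = -900 ≠ 0.
Test x = 2: value = -1728 ≠ 0.
Test x = -2: value = -560 ≠ 0.
Test x = 3: value = -1620 ≠ 0.
Test x = -3: value = -288 ≠ 0.
Test x = 4: value = -1100 ≠ 0.
Test x = -4: value = -108 ≠ 0.
Test x = 5: value = 0 ✓, so (x - 5) is a factor.
Synthetic division by (x - 5): bring down 1; 1(5) + 14 = 19; 19(5) + 25 = 120; 120(5) - 348 = 252; 252(5) - 1260 = 0 → quotient x^3 + 19x^2 + 120x + 252, remainder 0.
Continue with the quotient x^3 + 19x^2 + 120x + 252 (candidates must divide 252).
Test x = 6: value = 1872 ≠ 0.
Test x = -6: value = 0 ✓, so (x + 6) is a factor.
Synthetic division by (x + 6): bring down 1; 1(-6) + 19 = 13; 13(-6) + 120 = 42; 42(-6) + 252 = 0 → quotient x^2 + 13x + 42, remainder 0.
Solve the quadratic x^2 + 13x + 42 = 0: discriminant = 13^2 - 4(1)(42) = 169 - 168 = 1.
sqrt(1) = 1, so x = (-13 ± 1)/2: x = -6 or x = -7.
Collecting all roots found:

x = -7, x = -6 (multiplicity 2), x = 5


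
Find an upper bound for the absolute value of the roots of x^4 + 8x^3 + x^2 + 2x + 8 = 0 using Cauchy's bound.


Cauchy's bound: all roots r satisfy |r| <= 1 + max(|a_i/a_n|) for i = 0,...,n-1
where a_n is the leading coefficient.

Coefficients: [1, 8, 1, 2, 8]
Leading coefficient a_n = 1
Ratios |a_i/a_n|: 8, 1, 2, 8
Maximum ratio: 8
Cauchy's bound: |r| <= 1 + 8 = 9

Upper bound = 9


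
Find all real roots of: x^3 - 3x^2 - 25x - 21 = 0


Let p(x) = x^3 - 3x^2 - 25x - 21. By the rational root theorem (leading coefficient 1), any rational root is an integer divisor of 21: try ±1, ±2, ... in turn.
Test x = 1: value = -48 ≠ 0.
Test x = -1: value = 0 ✓, so (x + 1) is a factor.
Synthetic division by (x + 1): bring down 1; 1(-1) - 3 = -4; (-4)(-1) - 25 = -21; (-21)(-1) - 21 = 0 → quotient x^2 - 4x - 21, remainder 0.
Solve the quadratic x^2 - 4x - 21 = 0: discriminant = (-4)^2 - 4(1)(-21) = 16 + 84 = 100.
sqrt(100) = 10, so x = (4 ± 10)/2: x = 7 or x = -3.

x = -3, x = -1, x = 7


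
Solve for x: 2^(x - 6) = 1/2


Express both sides with the same base.
1/2 = 2^(-1)
Since the bases match, equate exponents: x - 6 = -1
So x = -1 - (-6) = 5

x = 5


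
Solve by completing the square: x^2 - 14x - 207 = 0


Start: x^2 - 14x - 207 = 0
Move constant: x^2 - 14x = 207
Half of -14 is -7, squared is 49
Add 49 to both sides: x^2 - 14x + 49 = 256
(x - 7)^2 = 256
x - 7 = ±16
x = 7 + 16 = 23 or x = 7 - 16 = -9

x = -9, x = 23


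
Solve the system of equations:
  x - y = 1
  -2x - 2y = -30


Using Cramer's rule:
Determinant D = (1)(-2) - (-2)(-1) = -2 - 2 = -4
Dx = (1)(-2) - (-30)(-1) = -2 - 30 = -32
Dy = (1)(-30) - (-2)(1) = -30 + 2 = -28
x = Dx/D = -32/-4 = 8
y = Dy/D = -28/-4 = 7

x = 8, y = 7


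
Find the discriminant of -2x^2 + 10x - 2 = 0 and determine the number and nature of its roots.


For ax^2 + bx + c = 0, discriminant D = b^2 - 4ac
Here a = -2, b = 10, c = -2
D = (10)^2 - 4(-2)(-2) = 100 - 16 = 84

D = 84 > 0 but not a perfect square
The equation has 2 distinct real irrational roots.

Discriminant = 84, 2 distinct real irrational roots


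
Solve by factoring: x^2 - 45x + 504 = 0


We need two numbers that multiply to 504 and add to -45.
Those numbers are -21 and -24 (since (-21) * (-24) = 504 and (-21) + (-24) = -45).
So x^2 - 45x + 504 = (x - 21)(x - 24) = 0
Setting each factor to zero: x = 21 or x = 24

x = 21, x = 24


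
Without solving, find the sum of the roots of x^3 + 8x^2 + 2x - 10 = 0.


By Vieta's formulas for x^3 + bx^2 + cx + d = 0:
  r1 + r2 + r3 = -b/a = -8
  r1*r2 + r1*r3 + r2*r3 = c/a = 2
  r1*r2*r3 = -d/a = 10


Sum = -8


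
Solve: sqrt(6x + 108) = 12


Square both sides: 6x + 108 = 12^2 = 144
6x = 144 - 108 = 36
x = 6
Check: sqrt(6*6 + 108) = sqrt(144) = 12 ✓

x = 6


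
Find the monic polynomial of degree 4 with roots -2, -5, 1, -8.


A monic polynomial with roots -2, -5, 1, -8 is:
p(x) = (x + 2)(x + 5)(x - 1)(x + 8)
After multiplying by (x + 2): x + 2
After multiplying by (x + 5): x^2 + 7x + 10
After multiplying by (x - 1): x^3 + 6x^2 + 3x - 10
After multiplying by (x + 8): x^4 + 14x^3 + 51x^2 + 14x - 80

x^4 + 14x^3 + 51x^2 + 14x - 80


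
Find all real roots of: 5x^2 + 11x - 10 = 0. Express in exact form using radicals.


Using the quadratic formula: x = (-b ± sqrt(b^2 - 4ac)) / (2a)
Here a = 5, b = 11, c = -10
Discriminant = b^2 - 4ac = 11^2 - 4(5)(-10) = 121 + 200 = 321
Since discriminant = 321 > 0, there are two real roots.
x = (-11 ± sqrt(321)) / 10
Numerically: x ≈ 0.6916 or x ≈ -2.8916

x = (-11 + sqrt(321)) / 10 or x = (-11 - sqrt(321)) / 10


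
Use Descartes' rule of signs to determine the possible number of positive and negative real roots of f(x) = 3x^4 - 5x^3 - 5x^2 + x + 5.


Descartes' rule of signs:

For positive roots, count sign changes in f(x) = 3x^4 - 5x^3 - 5x^2 + x + 5:
Signs of coefficients: +, -, -, +, +
Number of sign changes: 2
Possible positive real roots: 2, 0

For negative roots, examine f(-x) = 3x^4 + 5x^3 - 5x^2 - x + 5:
Signs of coefficients: +, +, -, -, +
Number of sign changes: 2
Possible negative real roots: 2, 0

Positive roots: 2 or 0; Negative roots: 2 or 0


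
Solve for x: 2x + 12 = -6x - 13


Starting with: 2x + 12 = -6x - 13
Move all x terms to left: (2 + 6)x = -13 - 12
Simplify: 8x = -25
Divide both sides by 8: x = -25/8

x = -25/8


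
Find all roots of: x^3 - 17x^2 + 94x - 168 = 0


Let p(x) = x^3 - 17x^2 + 94x - 168. By the rational root theorem (leading coefficient 1), any rational root is an integer divisor of 168: try ±1, ±2, ... in turn.
Test x = 1: value = -90 ≠ 0.
Test x = -1: value = -280 ≠ 0.
Test x = 2: value = -40 ≠ 0.
Test x = -2: value = -432 ≠ 0.
Test x = 3: value = -12 ≠ 0.
Test x = -3: value = -630 ≠ 0.
Test x = 4: value = 0 ✓, so (x - 4) is a factor.
Synthetic division by (x - 4): bring down 1; 1(4) - 17 = -13; (-13)(4) + 94 = 42; 42(4) - 168 = 0 → quotient x^2 - 13x + 42, remainder 0.
Solve the quadratic x^2 - 13x + 42 = 0: discriminant = (-13)^2 - 4(1)(42) = 169 - 168 = 1.
sqrt(1) = 1, so x = (13 ± 1)/2: x = 7 or x = 6.
Collecting all roots found:

x = 4, x = 6, x = 7


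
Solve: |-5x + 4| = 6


An absolute value equation |expr| = 6 gives two cases:
Case 1: -5x + 4 = 6
  -5x = 2, so x = -2/5
Case 2: -5x + 4 = -6
  -5x = -10, so x = 2

x = -2/5, x = 2


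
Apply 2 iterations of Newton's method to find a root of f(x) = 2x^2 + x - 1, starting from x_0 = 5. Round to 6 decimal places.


Newton's method: x_(n+1) = x_n - f(x_n)/f'(x_n)
f(x) = 2x^2 + x - 1
f'(x) = 4x + 1

Iteration 1:
  f(5.000000) = 54.000000
  f'(5.000000) = 21.000000
  x_1 = 5.000000 - (54.000000)/(21.000000) = 2.428571

Iteration 2:
  f(2.428571) = 13.224490
  f'(2.428571) = 10.714286
  x_2 = 2.428571 - (13.224490)/(10.714286) = 1.194286

x_2 = 1.194286


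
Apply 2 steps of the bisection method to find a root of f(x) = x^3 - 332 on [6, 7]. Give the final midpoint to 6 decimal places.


f(x) = x^3 - 332
f(6) = -116 < 0
f(7) = 11 > 0

Step 1: midpoint = (6.000000 + 7.000000)/2 = 6.500000
  f(6.500000) = -57.375000
  f(mid) < 0, so root is in [6.500000, 7.000000]

Step 2: midpoint = (6.500000 + 7.000000)/2 = 6.750000
  f(6.750000) = -24.453125
  f(mid) < 0, so root is in [6.750000, 7.000000]

midpoint = 6.750000


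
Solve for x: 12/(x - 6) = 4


Multiply both sides by (x - 6): 12 = 4(x - 6)
Distribute: 12 = 4x - 24
4x = 12 + 24 = 36
x = 9

x = 9


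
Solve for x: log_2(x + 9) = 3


Convert to exponential form: x + 9 = 2^3 = 8
x = 8 - 9 = -1
Check: log_2(-1 + 9) = log_2(8) = log_2(8) = 3 ✓

x = -1


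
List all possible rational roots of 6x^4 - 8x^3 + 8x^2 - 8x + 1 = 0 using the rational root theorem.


Rational root theorem: possible roots are ±p/q where:
  p divides the constant term (1): p ∈ {1}
  q divides the leading coefficient (6): q ∈ {1, 2, 3, 6}

All possible rational roots: -1, -1/2, -1/3, -1/6, 1/6, 1/3, 1/2, 1

-1, -1/2, -1/3, -1/6, 1/6, 1/3, 1/2, 1


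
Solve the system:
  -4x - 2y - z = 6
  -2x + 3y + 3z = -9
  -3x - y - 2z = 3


Using Cramer's rule. Expand each determinant along the first row.
D  = (-4)*[3*(-2) - 3*(-1)] - (-2)*[(-2)*(-2) - 3*(-3)] + (-1)*[(-2)*(-1) - 3*(-3)]
  = (-4)*(-3) - (-2)*(13) + (-1)*(11) = 27
Dx = 6*[3*(-2) - 3*(-1)] - (-2)*[(-9)*(-2) - 3*3] + (-1)*[(-9)*(-1) - 3*3]
  = 6*(-3) - (-2)*(9) + (-1)*(0) = 0
Dy = (-4)*[(-9)*(-2) - 3*3] - 6*[(-2)*(-2) - 3*(-3)] + (-1)*[(-2)*3 - (-9)*(-3)]
  = (-4)*(9) - 6*(13) + (-1)*(-33) = -81
Dz = (-4)*[3*3 - (-9)*(-1)] - (-2)*[(-2)*3 - (-9)*(-3)] + 6*[(-2)*(-1) - 3*(-3)]
  = (-4)*(0) - (-2)*(-33) + 6*(11) = 0
x = Dx/D = 0/27 = 0, y = Dy/D = -81/27 = -3, z = Dz/D = 0/27 = 0
Check eq1: (-4)(0) + (-2)(-3) + (-1)(0) = 6 = 6 ✓
Check eq2: (-2)(0) + (3)(-3) + (3)(0) = -9 = -9 ✓
Check eq3: (-3)(0) + (-1)(-3) + (-2)(0) = 3 = 3 ✓

x = 0, y = -3, z = 0


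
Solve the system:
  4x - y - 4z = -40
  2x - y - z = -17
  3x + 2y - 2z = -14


Using Cramer's rule. Expand each determinant along the first row.
D  = 4*[(-1)*(-2) - (-1)*2] - (-1)*[2*(-2) - (-1)*3] + (-4)*[2*2 - (-1)*3]
  = 4*(4) - (-1)*(-1) + (-4)*(7) = -13
Dx = (-40)*[(-1)*(-2) - (-1)*2] - (-1)*[(-17)*(-2) - (-1)*(-14)] + (-4)*[(-17)*2 - (-1)*(-14)]
  = (-40)*(4) - (-1)*(20) + (-4)*(-48) = 52
Dy = 4*[(-17)*(-2) - (-1)*(-14)] - (-40)*[2*(-2) - (-1)*3] + (-4)*[2*(-14) - (-17)*3]
  = 4*(20) - (-40)*(-1) + (-4)*(23) = -52
Dz = 4*[(-1)*(-14) - (-17)*2] - (-1)*[2*(-14) - (-17)*3] + (-40)*[2*2 - (-1)*3]
  = 4*(48) - (-1)*(23) + (-40)*(7) = -65
x = Dx/D = 52/-13 = -4, y = Dy/D = -52/-13 = 4, z = Dz/D = -65/-13 = 5
Check eq1: (4)(-4) + (-1)(4) + (-4)(5) = -40 = -40 ✓
Check eq2: (2)(-4) + (-1)(4) + (-1)(5) = -17 = -17 ✓
Check eq3: (3)(-4) + (2)(4) + (-2)(5) = -14 = -14 ✓

x = -4, y = 4, z = 5


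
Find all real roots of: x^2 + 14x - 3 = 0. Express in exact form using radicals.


Using the quadratic formula: x = (-b ± sqrt(b^2 - 4ac)) / (2a)
Here a = 1, b = 14, c = -3
Discriminant = b^2 - 4ac = 14^2 - 4(1)(-3) = 196 + 12 = 208
Since discriminant = 208 > 0, there are two real roots.
x = (-14 ± 4*sqrt(13)) / 2
Simplifying: x = -7 ± 2*sqrt(13)
Numerically: x ≈ 0.2111 or x ≈ -14.2111

x = -7 + 2*sqrt(13) or x = -7 - 2*sqrt(13)


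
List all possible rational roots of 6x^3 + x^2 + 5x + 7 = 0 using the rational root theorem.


Rational root theorem: possible roots are ±p/q where:
  p divides the constant term (7): p ∈ {1, 7}
  q divides the leading coefficient (6): q ∈ {1, 2, 3, 6}

All possible rational roots: -7, -7/2, -7/3, -7/6, -1, -1/2, -1/3, -1/6, 1/6, 1/3, 1/2, 1, 7/6, 7/3, 7/2, 7

-7, -7/2, -7/3, -7/6, -1, -1/2, -1/3, -1/6, 1/6, 1/3, 1/2, 1, 7/6, 7/3, 7/2, 7


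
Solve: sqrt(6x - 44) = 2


Square both sides: 6x - 44 = 2^2 = 4
6x = 4 + 44 = 48
x = 8
Check: sqrt(6*8 - 44) = sqrt(4) = 2 ✓

x = 8


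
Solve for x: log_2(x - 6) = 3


Convert to exponential form: x - 6 = 2^3 = 8
x = 8 + 6 = 14
Check: log_2(14 - 6) = log_2(8) = log_2(8) = 3 ✓

x = 14


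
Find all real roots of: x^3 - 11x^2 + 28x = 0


The constant term is 0, so x = 0 is a root. Factor out x:
  x(x^2 - 11x + 28) = 0
Solve the quadratic x^2 - 11x + 28 = 0: discriminant = (-11)^2 - 4(1)(28) = 121 - 112 = 9.
sqrt(9) = 3, so x = (11 ± 3)/2: x = 7 or x = 4.

x = 0, x = 4, x = 7


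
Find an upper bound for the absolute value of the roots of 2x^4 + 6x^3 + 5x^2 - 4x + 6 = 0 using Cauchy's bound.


Cauchy's bound: all roots r satisfy |r| <= 1 + max(|a_i/a_n|) for i = 0,...,n-1
where a_n is the leading coefficient.

Coefficients: [2, 6, 5, -4, 6]
Leading coefficient a_n = 2
Ratios |a_i/a_n|: 3, 5/2, 2, 3
Maximum ratio: 3
Cauchy's bound: |r| <= 1 + 3 = 4

Upper bound = 4


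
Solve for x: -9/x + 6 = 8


Subtract 6 from both sides: -9/x = 2
Multiply both sides by x: -9 = 2 * x
Divide by 2: x = -9/2

x = -9/2


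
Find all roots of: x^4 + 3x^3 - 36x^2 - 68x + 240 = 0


Let p(x) = x^4 + 3x^3 - 36x^2 - 68x + 240. By the rational root theorem (leading coefficient 1), any rational root is an integer divisor of 240: try ±1, ±2, ... in turn.
Test x = 1: value = 140 ≠ 0.
Test x = -1: value = 270 ≠ 0.
Test x = 2: value = 0 ✓, so (x - 2) is a factor.
Synthetic division by (x - 2): bring down 1; 1(2) + 3 = 5; 5(2) - 36 = -26; (-26)(2) - 68 = -120; (-120)(2) + 240 = 0 → quotient x^3 + 5x^2 - 26x - 120, remainder 0.
Continue with the quotient x^3 + 5x^2 - 26x - 120 (candidates must divide 120; re-test x = 2 first in case it repeats).
Test x = 2: value = -144 ≠ 0.
Test x = -2: value = -56 ≠ 0.
Test x = 3: value = -126 ≠ 0.
Test x = -3: value = -24 ≠ 0.
Test x = 4: value = -80 ≠ 0.
Test x = -4: value = 0 ✓, so (x + 4) is a factor.
Synthetic division by (x + 4): bring down 1; 1(-4) + 5 = 1; 1(-4) - 26 = -30; (-30)(-4) - 120 = 0 → quotient x^2 + x - 30, remainder 0.
Solve the quadratic x^2 + x - 30 = 0: discriminant = 1^2 - 4(1)(-30) = 1 + 120 = 121.
sqrt(121) = 11, so x = (-1 ± 11)/2: x = 5 or x = -6.
Collecting all roots found:

x = -6, x = -4, x = 2, x = 5


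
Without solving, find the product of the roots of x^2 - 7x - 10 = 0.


By Vieta's formulas for ax^2 + bx + c = 0:
  Sum of roots = -b/a
  Product of roots = c/a

Here a = 1, b = -7, c = -10
Sum = -(-7)/1 = 7
Product = -10/1 = -10

Product = -10


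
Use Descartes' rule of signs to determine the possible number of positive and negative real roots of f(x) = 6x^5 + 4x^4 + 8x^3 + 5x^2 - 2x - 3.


Descartes' rule of signs:

For positive roots, count sign changes in f(x) = 6x^5 + 4x^4 + 8x^3 + 5x^2 - 2x - 3:
Signs of coefficients: +, +, +, +, -, -
Number of sign changes: 1
Possible positive real roots: 1

For negative roots, examine f(-x) = -6x^5 + 4x^4 - 8x^3 + 5x^2 + 2x - 3:
Signs of coefficients: -, +, -, +, +, -
Number of sign changes: 4
Possible negative real roots: 4, 2, 0

Positive roots: 1; Negative roots: 4 or 2 or 0


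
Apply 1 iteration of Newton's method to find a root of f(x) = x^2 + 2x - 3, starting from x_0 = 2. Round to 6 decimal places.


Newton's method: x_(n+1) = x_n - f(x_n)/f'(x_n)
f(x) = x^2 + 2x - 3
f'(x) = 2x + 2

Iteration 1:
  f(2.000000) = 5.000000
  f'(2.000000) = 6.000000
  x_1 = 2.000000 - (5.000000)/(6.000000) = 1.166667

x_1 = 1.166667


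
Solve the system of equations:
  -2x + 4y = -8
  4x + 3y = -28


Using Cramer's rule:
Determinant D = (-2)(3) - (4)(4) = -6 - 16 = -22
Dx = (-8)(3) - (-28)(4) = -24 + 112 = 88
Dy = (-2)(-28) - (4)(-8) = 56 + 32 = 88
x = Dx/D = 88/-22 = -4
y = Dy/D = 88/-22 = -4

x = -4, y = -4


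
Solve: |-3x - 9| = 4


An absolute value equation |expr| = 4 gives two cases:
Case 1: -3x - 9 = 4
  -3x = 13, so x = -13/3
Case 2: -3x - 9 = -4
  -3x = 5, so x = -5/3

x = -13/3, x = -5/3


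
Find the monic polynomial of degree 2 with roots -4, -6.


A monic polynomial with roots -4, -6 is:
p(x) = (x + 4)(x + 6)
After multiplying by (x + 4): x + 4
After multiplying by (x + 6): x^2 + 10x + 24

x^2 + 10x + 24


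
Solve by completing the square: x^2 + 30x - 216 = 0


Start: x^2 + 30x - 216 = 0
Move constant: x^2 + 30x = 216
Half of 30 is 15, squared is 225
Add 225 to both sides: x^2 + 30x + 225 = 441
(x + 15)^2 = 441
x + 15 = ±21
x = -15 + 21 = 6 or x = -15 - 21 = -36

x = -36, x = 6


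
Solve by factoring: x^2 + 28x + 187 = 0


We need two numbers that multiply to 187 and add to 28.
Those numbers are 11 and 17 (since 11 * 17 = 187 and 11 + 17 = 28).
So x^2 + 28x + 187 = (x + 11)(x + 17) = 0
Setting each factor to zero: x = -11 or x = -17

x = -17, x = -11


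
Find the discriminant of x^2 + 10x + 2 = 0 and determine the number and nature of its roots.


For ax^2 + bx + c = 0, discriminant D = b^2 - 4ac
Here a = 1, b = 10, c = 2
D = (10)^2 - 4(1)(2) = 100 - 8 = 92

D = 92 > 0 but not a perfect square
The equation has 2 distinct real irrational roots.

Discriminant = 92, 2 distinct real irrational roots


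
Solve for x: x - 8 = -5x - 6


Starting with: x - 8 = -5x - 6
Move all x terms to left: (1 + 5)x = -6 + 8
Simplify: 6x = 2
Divide both sides by 6: x = 1/3

x = 1/3


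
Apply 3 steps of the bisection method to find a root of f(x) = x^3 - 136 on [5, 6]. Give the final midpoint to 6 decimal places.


f(x) = x^3 - 136
f(5) = -11 < 0
f(6) = 80 > 0

Step 1: midpoint = (5.000000 + 6.000000)/2 = 5.500000
  f(5.500000) = 30.375000
  f(mid) > 0, so root is in [5.000000, 5.500000]

Step 2: midpoint = (5.000000 + 5.500000)/2 = 5.250000
  f(5.250000) = 8.703125
  f(mid) > 0, so root is in [5.000000, 5.250000]

Step 3: midpoint = (5.000000 + 5.250000)/2 = 5.125000
  f(5.125000) = -1.388672
  f(mid) < 0, so root is in [5.125000, 5.250000]

midpoint = 5.125000


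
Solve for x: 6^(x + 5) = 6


Express both sides with the same base.
6 = 6^1
Since the bases match, equate exponents: x + 5 = 1
So x = 1 - (5) = -4

x = -4


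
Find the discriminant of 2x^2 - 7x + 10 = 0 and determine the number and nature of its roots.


For ax^2 + bx + c = 0, discriminant D = b^2 - 4ac
Here a = 2, b = -7, c = 10
D = (-7)^2 - 4(2)(10) = 49 - 80 = -31

D = -31 < 0
The equation has no real roots (2 complex conjugate roots).

Discriminant = -31, no real roots (2 complex conjugate roots)


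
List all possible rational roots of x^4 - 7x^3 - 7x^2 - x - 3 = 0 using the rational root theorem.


Rational root theorem: possible roots are ±p/q where:
  p divides the constant term (-3): p ∈ {1, 3}
  q divides the leading coefficient (1): q ∈ {1}

All possible rational roots: -3, -1, 1, 3

-3, -1, 1, 3


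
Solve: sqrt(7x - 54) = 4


Square both sides: 7x - 54 = 4^2 = 16
7x = 16 + 54 = 70
x = 10
Check: sqrt(7*10 - 54) = sqrt(16) = 4 ✓

x = 10


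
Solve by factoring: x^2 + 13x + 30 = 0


We need two numbers that multiply to 30 and add to 13.
Those numbers are 10 and 3 (since 10 * 3 = 30 and 10 + 3 = 13).
So x^2 + 13x + 30 = (x + 10)(x + 3) = 0
Setting each factor to zero: x = -10 or x = -3

x = -10, x = -3


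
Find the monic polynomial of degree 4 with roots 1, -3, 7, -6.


A monic polynomial with roots 1, -3, 7, -6 is:
p(x) = (x - 1)(x + 3)(x - 7)(x + 6)
After multiplying by (x - 1): x - 1
After multiplying by (x + 3): x^2 + 2x - 3
After multiplying by (x - 7): x^3 - 5x^2 - 17x + 21
After multiplying by (x + 6): x^4 + x^3 - 47x^2 - 81x + 126

x^4 + x^3 - 47x^2 - 81x + 126


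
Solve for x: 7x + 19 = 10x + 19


Starting with: 7x + 19 = 10x + 19
Move all x terms to left: (7 - 10)x = 19 - 19
Simplify: -3x = 0
Divide both sides by -3: x = 0

x = 0


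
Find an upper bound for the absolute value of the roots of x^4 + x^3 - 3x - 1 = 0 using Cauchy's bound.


Cauchy's bound: all roots r satisfy |r| <= 1 + max(|a_i/a_n|) for i = 0,...,n-1
where a_n is the leading coefficient.

Coefficients: [1, 1, 0, -3, -1]
Leading coefficient a_n = 1
Ratios |a_i/a_n|: 1, 0, 3, 1
Maximum ratio: 3
Cauchy's bound: |r| <= 1 + 3 = 4

Upper bound = 4


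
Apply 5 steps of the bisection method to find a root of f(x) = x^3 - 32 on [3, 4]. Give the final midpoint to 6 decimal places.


f(x) = x^3 - 32
f(3) = -5 < 0
f(4) = 32 > 0

Step 1: midpoint = (3.000000 + 4.000000)/2 = 3.500000
  f(3.500000) = 10.875000
  f(mid) > 0, so root is in [3.000000, 3.500000]

Step 2: midpoint = (3.000000 + 3.500000)/2 = 3.250000
  f(3.250000) = 2.328125
  f(mid) > 0, so root is in [3.000000, 3.250000]

Step 3: midpoint = (3.000000 + 3.250000)/2 = 3.125000
  f(3.125000) = -1.482422
  f(mid) < 0, so root is in [3.125000, 3.250000]

Step 4: midpoint = (3.125000 + 3.250000)/2 = 3.187500
  f(3.187500) = 0.385498
  f(mid) > 0, so root is in [3.125000, 3.187500]

Step 5: midpoint = (3.125000 + 3.187500)/2 = 3.156250
  f(3.156250) = -0.557709
  f(mid) < 0, so root is in [3.156250, 3.187500]

midpoint = 3.156250


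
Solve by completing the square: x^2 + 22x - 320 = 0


Start: x^2 + 22x - 320 = 0
Move constant: x^2 + 22x = 320
Half of 22 is 11, squared is 121
Add 121 to both sides: x^2 + 22x + 121 = 441
(x + 11)^2 = 441
x + 11 = ±21
x = -11 + 21 = 10 or x = -11 - 21 = -32

x = -32, x = 10


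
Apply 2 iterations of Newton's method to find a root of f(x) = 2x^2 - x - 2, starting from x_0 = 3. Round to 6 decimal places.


Newton's method: x_(n+1) = x_n - f(x_n)/f'(x_n)
f(x) = 2x^2 - x - 2
f'(x) = 4x - 1

Iteration 1:
  f(3.000000) = 13.000000
  f'(3.000000) = 11.000000
  x_1 = 3.000000 - (13.000000)/(11.000000) = 1.818182

Iteration 2:
  f(1.818182) = 2.793388
  f'(1.818182) = 6.272727
  x_2 = 1.818182 - (2.793388)/(6.272727) = 1.372859

x_2 = 1.372859


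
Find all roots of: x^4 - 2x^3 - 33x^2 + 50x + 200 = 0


Let p(x) = x^4 - 2x^3 - 33x^2 + 50x + 200. By the rational root theorem (leading coefficient 1), any rational root is an integer divisor of 200: try ±1, ±2, ... in turn.
Test x = 1: value = 216 ≠ 0.
Test x = -1: value = 120 ≠ 0.
Test x = 2: value = 168 ≠ 0.
Test x = -2: value = 0 ✓, so (x + 2) is a factor.
Synthetic division by (x + 2): bring down 1; 1(-2) - 2 = -4; (-4)(-2) - 33 = -25; (-25)(-2) + 50 = 100; 100(-2) + 200 = 0 → quotient x^3 - 4x^2 - 25x + 100, remainder 0.
Continue with the quotient x^3 - 4x^2 - 25x + 100 (candidates must divide 100; re-test x = -2 first in case it repeats).
Test x = -2: value = 126 ≠ 0.
Test x = 4: value = 0 ✓, so (x - 4) is a factor.
Synthetic division by (x - 4): bring down 1; 1(4) - 4 = 0; 0(4) - 25 = -25; (-25)(4) + 100 = 0 → quotient x^2 - 25, remainder 0.
Solve the quadratic x^2 - 25 = 0: discriminant = 0^2 - 4(1)(-25) = 0 + 100 = 100.
sqrt(100) = 10, so x = (0 ± 10)/2: x = 5 or x = -5.
Collecting all roots found:

x = -5, x = -2, x = 4, x = 5


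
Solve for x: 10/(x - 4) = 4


Multiply both sides by (x - 4): 10 = 4(x - 4)
Distribute: 10 = 4x - 16
4x = 10 + 16 = 26
x = 13/2

x = 13/2


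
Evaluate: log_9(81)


We need the exponent such that 9^? = 81
9^2 = 81
Therefore log_9(81) = 2

2


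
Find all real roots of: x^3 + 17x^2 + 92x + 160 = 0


Let p(x) = x^3 + 17x^2 + 92x + 160. By the rational root theorem (leading coefficient 1), any rational root is an integer divisor of 160: try ±1, ±2, ... in turn.
Test x = 1: value = 270 ≠ 0.
Test x = -1: value = 84 ≠ 0.
Test x = 2: value = 420 ≠ 0.
Test x = -2: value = 36 ≠ 0.
Test x = 4: value = 864 ≠ 0.
Test x = -4: value = 0 ✓, so (x + 4) is a factor.
Synthetic division by (x + 4): bring down 1; 1(-4) + 17 = 13; 13(-4) + 92 = 40; 40(-4) + 160 = 0 → quotient x^2 + 13x + 40, remainder 0.
Solve the quadratic x^2 + 13x + 40 = 0: discriminant = 13^2 - 4(1)(40) = 169 - 160 = 9.
sqrt(9) = 3, so x = (-13 ± 3)/2: x = -5 or x = -8.

x = -8, x = -5, x = -4


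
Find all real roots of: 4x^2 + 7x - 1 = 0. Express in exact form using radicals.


Using the quadratic formula: x = (-b ± sqrt(b^2 - 4ac)) / (2a)
Here a = 4, b = 7, c = -1
Discriminant = b^2 - 4ac = 7^2 - 4(4)(-1) = 49 + 16 = 65
Since discriminant = 65 > 0, there are two real roots.
x = (-7 ± sqrt(65)) / 8
Numerically: x ≈ 0.1328 or x ≈ -1.8828

x = (-7 + sqrt(65)) / 8 or x = (-7 - sqrt(65)) / 8


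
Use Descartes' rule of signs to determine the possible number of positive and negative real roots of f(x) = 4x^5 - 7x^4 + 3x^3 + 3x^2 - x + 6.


Descartes' rule of signs:

For positive roots, count sign changes in f(x) = 4x^5 - 7x^4 + 3x^3 + 3x^2 - x + 6:
Signs of coefficients: +, -, +, +, -, +
Number of sign changes: 4
Possible positive real roots: 4, 2, 0

For negative roots, examine f(-x) = -4x^5 - 7x^4 - 3x^3 + 3x^2 + x + 6:
Signs of coefficients: -, -, -, +, +, +
Number of sign changes: 1
Possible negative real roots: 1

Positive roots: 4 or 2 or 0; Negative roots: 1


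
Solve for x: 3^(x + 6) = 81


Express both sides with the same base.
81 = 3^4
Since the bases match, equate exponents: x + 6 = 4
So x = 4 - (6) = -2

x = -2


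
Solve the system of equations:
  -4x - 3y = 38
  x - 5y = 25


Using Cramer's rule:
Determinant D = (-4)(-5) - (1)(-3) = 20 + 3 = 23
Dx = (38)(-5) - (25)(-3) = -190 + 75 = -115
Dy = (-4)(25) - (1)(38) = -100 - 38 = -138
x = Dx/D = -115/23 = -5
y = Dy/D = -138/23 = -6

x = -5, y = -6


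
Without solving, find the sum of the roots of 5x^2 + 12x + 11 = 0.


By Vieta's formulas for ax^2 + bx + c = 0:
  Sum of roots = -b/a
  Product of roots = c/a

Here a = 5, b = 12, c = 11
Sum = -(12)/5 = -12/5
Product = 11/5 = 11/5

Sum = -12/5


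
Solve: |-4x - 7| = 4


An absolute value equation |expr| = 4 gives two cases:
Case 1: -4x - 7 = 4
  -4x = 11, so x = -11/4
Case 2: -4x - 7 = -4
  -4x = 3, so x = -3/4

x = -11/4, x = -3/4


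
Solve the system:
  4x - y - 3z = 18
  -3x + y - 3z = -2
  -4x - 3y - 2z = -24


Using Cramer's rule. Expand each determinant along the first row.
D  = 4*[1*(-2) - (-3)*(-3)] - (-1)*[(-3)*(-2) - (-3)*(-4)] + (-3)*[(-3)*(-3) - 1*(-4)]
  = 4*(-11) - (-1)*(-6) + (-3)*(13) = -89
Dx = 18*[1*(-2) - (-3)*(-3)] - (-1)*[(-2)*(-2) - (-3)*(-24)] + (-3)*[(-2)*(-3) - 1*(-24)]
  = 18*(-11) - (-1)*(-68) + (-3)*(30) = -356
Dy = 4*[(-2)*(-2) - (-3)*(-24)] - 18*[(-3)*(-2) - (-3)*(-4)] + (-3)*[(-3)*(-24) - (-2)*(-4)]
  = 4*(-68) - 18*(-6) + (-3)*(64) = -356
Dz = 4*[1*(-24) - (-2)*(-3)] - (-1)*[(-3)*(-24) - (-2)*(-4)] + 18*[(-3)*(-3) - 1*(-4)]
  = 4*(-30) - (-1)*(64) + 18*(13) = 178
x = Dx/D = -356/-89 = 4, y = Dy/D = -356/-89 = 4, z = Dz/D = 178/-89 = -2
Check eq1: (4)(4) + (-1)(4) + (-3)(-2) = 18 = 18 ✓
Check eq2: (-3)(4) + (1)(4) + (-3)(-2) = -2 = -2 ✓
Check eq3: (-4)(4) + (-3)(4) + (-2)(-2) = -24 = -24 ✓

x = 4, y = 4, z = -2


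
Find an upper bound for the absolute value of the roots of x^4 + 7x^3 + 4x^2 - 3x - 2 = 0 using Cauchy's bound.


Cauchy's bound: all roots r satisfy |r| <= 1 + max(|a_i/a_n|) for i = 0,...,n-1
where a_n is the leading coefficient.

Coefficients: [1, 7, 4, -3, -2]
Leading coefficient a_n = 1
Ratios |a_i/a_n|: 7, 4, 3, 2
Maximum ratio: 7
Cauchy's bound: |r| <= 1 + 7 = 8

Upper bound = 8


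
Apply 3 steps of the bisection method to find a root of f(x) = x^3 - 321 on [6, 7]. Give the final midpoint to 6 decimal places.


f(x) = x^3 - 321
f(6) = -105 < 0
f(7) = 22 > 0

Step 1: midpoint = (6.000000 + 7.000000)/2 = 6.500000
  f(6.500000) = -46.375000
  f(mid) < 0, so root is in [6.500000, 7.000000]

Step 2: midpoint = (6.500000 + 7.000000)/2 = 6.750000
  f(6.750000) = -13.453125
  f(mid) < 0, so root is in [6.750000, 7.000000]

Step 3: midpoint = (6.750000 + 7.000000)/2 = 6.875000
  f(6.875000) = 3.951172
  f(mid) > 0, so root is in [6.750000, 6.875000]

midpoint = 6.875000


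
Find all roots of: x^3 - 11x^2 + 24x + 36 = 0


Let p(x) = x^3 - 11x^2 + 24x + 36. By the rational root theorem (leading coefficient 1), any rational root is an integer divisor of 36: try ±1, ±2, ... in turn.
Test x = 1: value = 50 ≠ 0.
Test x = -1: value = 0 ✓, so (x + 1) is a factor.
Synthetic division by (x + 1): bring down 1; 1(-1) - 11 = -12; (-12)(-1) + 24 = 36; 36(-1) + 36 = 0 → quotient x^2 - 12x + 36, remainder 0.
Solve the quadratic x^2 - 12x + 36 = 0: discriminant = (-12)^2 - 4(1)(36) = 144 - 144 = 0.
Discriminant = 0, so a double root: x = 12/2 = 6.
Collecting all roots found:

x = -1, x = 6 (multiplicity 2)


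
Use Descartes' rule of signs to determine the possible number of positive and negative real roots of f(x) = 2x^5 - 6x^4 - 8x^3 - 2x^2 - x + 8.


Descartes' rule of signs:

For positive roots, count sign changes in f(x) = 2x^5 - 6x^4 - 8x^3 - 2x^2 - x + 8:
Signs of coefficients: +, -, -, -, -, +
Number of sign changes: 2
Possible positive real roots: 2, 0

For negative roots, examine f(-x) = -2x^5 - 6x^4 + 8x^3 - 2x^2 + x + 8:
Signs of coefficients: -, -, +, -, +, +
Number of sign changes: 3
Possible negative real roots: 3, 1

Positive roots: 2 or 0; Negative roots: 3 or 1


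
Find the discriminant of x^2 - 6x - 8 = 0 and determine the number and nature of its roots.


For ax^2 + bx + c = 0, discriminant D = b^2 - 4ac
Here a = 1, b = -6, c = -8
D = (-6)^2 - 4(1)(-8) = 36 + 32 = 68

D = 68 > 0 but not a perfect square
The equation has 2 distinct real irrational roots.

Discriminant = 68, 2 distinct real irrational roots


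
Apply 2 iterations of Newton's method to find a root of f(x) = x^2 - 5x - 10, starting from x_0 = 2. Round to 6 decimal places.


Newton's method: x_(n+1) = x_n - f(x_n)/f'(x_n)
f(x) = x^2 - 5x - 10
f'(x) = 2x - 5

Iteration 1:
  f(2.000000) = -16.000000
  f'(2.000000) = -1.000000
  x_1 = 2.000000 - (-16.000000)/(-1.000000) = -14.000000

Iteration 2:
  f(-14.000000) = 256.000000
  f'(-14.000000) = -33.000000
  x_2 = -14.000000 - (256.000000)/(-33.000000) = -6.242424

x_2 = -6.242424


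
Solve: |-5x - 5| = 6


An absolute value equation |expr| = 6 gives two cases:
Case 1: -5x - 5 = 6
  -5x = 11, so x = -11/5
Case 2: -5x - 5 = -6
  -5x = -1, so x = 1/5

x = -11/5, x = 1/5


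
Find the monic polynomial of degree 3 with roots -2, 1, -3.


A monic polynomial with roots -2, 1, -3 is:
p(x) = (x + 2)(x - 1)(x + 3)
After multiplying by (x + 2): x + 2
After multiplying by (x - 1): x^2 + x - 2
After multiplying by (x + 3): x^3 + 4x^2 + x - 6

x^3 + 4x^2 + x - 6


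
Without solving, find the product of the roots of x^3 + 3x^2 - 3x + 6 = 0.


By Vieta's formulas for x^3 + bx^2 + cx + d = 0:
  r1 + r2 + r3 = -b/a = -3
  r1*r2 + r1*r3 + r2*r3 = c/a = -3
  r1*r2*r3 = -d/a = -6


Product = -6


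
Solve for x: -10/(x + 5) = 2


Multiply both sides by (x + 5): -10 = 2(x + 5)
Distribute: -10 = 2x + 10
2x = -10 - 10 = -20
x = -10

x = -10


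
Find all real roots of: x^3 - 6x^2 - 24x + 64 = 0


Let p(x) = x^3 - 6x^2 - 24x + 64. By the rational root theorem (leading coefficient 1), any rational root is an integer divisor of 64: try ±1, ±2, ... in turn.
Test x = 1: value = 35 ≠ 0.
Test x = -1: value = 81 ≠ 0.
Test x = 2: value = 0 ✓, so (x - 2) is a factor.
Synthetic division by (x - 2): bring down 1; 1(2) - 6 = -4; (-4)(2) - 24 = -32; (-32)(2) + 64 = 0 → quotient x^2 - 4x - 32, remainder 0.
Solve the quadratic x^2 - 4x - 32 = 0: discriminant = (-4)^2 - 4(1)(-32) = 16 + 128 = 144.
sqrt(144) = 12, so x = (4 ± 12)/2: x = 8 or x = -4.

x = -4, x = 2, x = 8


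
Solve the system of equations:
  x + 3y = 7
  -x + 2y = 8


Using Cramer's rule:
Determinant D = (1)(2) - (-1)(3) = 2 + 3 = 5
Dx = (7)(2) - (8)(3) = 14 - 24 = -10
Dy = (1)(8) - (-1)(7) = 8 + 7 = 15
x = Dx/D = -10/5 = -2
y = Dy/D = 15/5 = 3

x = -2, y = 3


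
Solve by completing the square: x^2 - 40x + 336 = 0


Start: x^2 - 40x + 336 = 0
Move constant: x^2 - 40x = -336
Half of -40 is -20, squared is 400
Add 400 to both sides: x^2 - 40x + 400 = 64
(x - 20)^2 = 64
x - 20 = ±8
x = 20 + 8 = 28 or x = 20 - 8 = 12

x = 12, x = 28


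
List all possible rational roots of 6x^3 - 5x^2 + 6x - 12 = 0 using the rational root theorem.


Rational root theorem: possible roots are ±p/q where:
  p divides the constant term (-12): p ∈ {1, 2, 3, 4, 6, 12}
  q divides the leading coefficient (6): q ∈ {1, 2, 3, 6}

All possible rational roots: -12, -6, -4, -3, -2, -3/2, -4/3, -1, -2/3, -1/2, -1/3, -1/6, 1/6, 1/3, 1/2, 2/3, 1, 4/3, 3/2, 2, 3, 4, 6, 12

-12, -6, -4, -3, -2, -3/2, -4/3, -1, -2/3, -1/2, -1/3, -1/6, 1/6, 1/3, 1/2, 2/3, 1, 4/3, 3/2, 2, 3, 4, 6, 12


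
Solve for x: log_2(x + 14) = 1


Convert to exponential form: x + 14 = 2^1 = 2
x = 2 - 14 = -12
Check: log_2(-12 + 14) = log_2(2) = log_2(2) = 1 ✓

x = -12


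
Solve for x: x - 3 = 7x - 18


Starting with: x - 3 = 7x - 18
Move all x terms to left: (1 - 7)x = -18 + 3
Simplify: -6x = -15
Divide both sides by -6: x = 5/2

x = 5/2


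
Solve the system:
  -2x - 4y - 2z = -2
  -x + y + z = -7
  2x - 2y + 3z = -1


Using Cramer's rule. Expand each determinant along the first row.
D  = (-2)*[1*3 - 1*(-2)] - (-4)*[(-1)*3 - 1*2] + (-2)*[(-1)*(-2) - 1*2]
  = (-2)*(5) - (-4)*(-5) + (-2)*(0) = -30
Dx = (-2)*[1*3 - 1*(-2)] - (-4)*[(-7)*3 - 1*(-1)] + (-2)*[(-7)*(-2) - 1*(-1)]
  = (-2)*(5) - (-4)*(-20) + (-2)*(15) = -120
Dy = (-2)*[(-7)*3 - 1*(-1)] - (-2)*[(-1)*3 - 1*2] + (-2)*[(-1)*(-1) - (-7)*2]
  = (-2)*(-20) - (-2)*(-5) + (-2)*(15) = 0
Dz = (-2)*[1*(-1) - (-7)*(-2)] - (-4)*[(-1)*(-1) - (-7)*2] + (-2)*[(-1)*(-2) - 1*2]
  = (-2)*(-15) - (-4)*(15) + (-2)*(0) = 90
x = Dx/D = -120/-30 = 4, y = Dy/D = 0/-30 = 0, z = Dz/D = 90/-30 = -3
Check eq1: (-2)(4) + (-4)(0) + (-2)(-3) = -2 = -2 ✓
Check eq2: (-1)(4) + (1)(0) + (1)(-3) = -7 = -7 ✓
Check eq3: (2)(4) + (-2)(0) + (3)(-3) = -1 = -1 ✓

x = 4, y = 0, z = -3


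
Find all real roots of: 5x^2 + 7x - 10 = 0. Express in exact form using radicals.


Using the quadratic formula: x = (-b ± sqrt(b^2 - 4ac)) / (2a)
Here a = 5, b = 7, c = -10
Discriminant = b^2 - 4ac = 7^2 - 4(5)(-10) = 49 + 200 = 249
Since discriminant = 249 > 0, there are two real roots.
x = (-7 ± sqrt(249)) / 10
Numerically: x ≈ 0.8780 or x ≈ -2.2780

x = (-7 + sqrt(249)) / 10 or x = (-7 - sqrt(249)) / 10


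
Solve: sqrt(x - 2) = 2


Square both sides: x - 2 = 2^2 = 4
x = 4 + 2 = 6
x = 6
Check: sqrt(1*6 - 2) = sqrt(4) = 2 ✓

x = 6


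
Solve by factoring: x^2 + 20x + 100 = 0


We need two numbers that multiply to 100 and add to 20.
Those numbers are 10 and 10 (since 10 * 10 = 100 and 10 + 10 = 20).
So x^2 + 20x + 100 = (x + 10)(x + 10) = 0
Setting each factor to zero: x = -10 or x = -10

x = -10


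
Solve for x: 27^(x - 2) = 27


Express both sides with the same base.
27 = 27^1
Since the bases match, equate exponents: x - 2 = 1
So x = 1 - (-2) = 3

x = 3


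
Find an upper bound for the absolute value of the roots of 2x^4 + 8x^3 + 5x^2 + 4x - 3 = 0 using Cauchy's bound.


Cauchy's bound: all roots r satisfy |r| <= 1 + max(|a_i/a_n|) for i = 0,...,n-1
where a_n is the leading coefficient.

Coefficients: [2, 8, 5, 4, -3]
Leading coefficient a_n = 2
Ratios |a_i/a_n|: 4, 5/2, 2, 3/2
Maximum ratio: 4
Cauchy's bound: |r| <= 1 + 4 = 5

Upper bound = 5


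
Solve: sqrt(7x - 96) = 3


Square both sides: 7x - 96 = 3^2 = 9
7x = 9 + 96 = 105
x = 15
Check: sqrt(7*15 - 96) = sqrt(9) = 3 ✓

x = 15
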